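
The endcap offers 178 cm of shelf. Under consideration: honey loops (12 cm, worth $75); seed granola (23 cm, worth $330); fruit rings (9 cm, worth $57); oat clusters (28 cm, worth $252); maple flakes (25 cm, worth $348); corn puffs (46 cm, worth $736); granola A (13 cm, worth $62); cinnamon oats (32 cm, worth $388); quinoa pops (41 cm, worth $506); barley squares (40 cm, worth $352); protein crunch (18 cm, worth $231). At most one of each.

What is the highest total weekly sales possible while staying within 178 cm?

2365

Ranking by ratio (weekly sales/cm): corn puffs 16.00, seed granola 14.35, maple flakes 13.92, protein crunch 12.83.
A density-first pass picks honey loops + seed granola + fruit rings + maple flakes + corn puffs + quinoa pops + protein crunch — 2283 at 174 cm.
The 30 cm tied up in honey loops and protein crunch is better spent on cinnamon oats — total rises to 2365 (176 cm).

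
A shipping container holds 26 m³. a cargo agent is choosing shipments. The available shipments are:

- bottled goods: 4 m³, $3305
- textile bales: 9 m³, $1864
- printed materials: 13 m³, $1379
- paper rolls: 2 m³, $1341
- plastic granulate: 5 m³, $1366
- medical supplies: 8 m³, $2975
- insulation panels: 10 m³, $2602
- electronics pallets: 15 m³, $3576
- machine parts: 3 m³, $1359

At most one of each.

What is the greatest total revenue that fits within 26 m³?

By revenue per m³: bottled goods 826.25, paper rolls 670.50, machine parts 453.00, medical supplies 371.88 lead.
A density-first pass picks bottled goods + paper rolls + plastic granulate + medical supplies + machine parts — 10346 at 22 m³.
Replace plastic granulate with textile bales: the trade gains 498 net, giving 10844 at 26 m³.
The closest alternative, bottled goods + paper rolls + plastic granulate + medical supplies + machine parts, reaches only 10346.

10844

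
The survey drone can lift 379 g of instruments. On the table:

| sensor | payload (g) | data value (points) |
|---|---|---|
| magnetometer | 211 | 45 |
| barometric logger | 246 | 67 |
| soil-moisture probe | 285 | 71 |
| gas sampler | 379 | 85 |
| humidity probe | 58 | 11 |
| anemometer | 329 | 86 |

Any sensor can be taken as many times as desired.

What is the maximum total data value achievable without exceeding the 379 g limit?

Best packing: barometric logger + 2×humidity probe — 362 g, 89 total.
The spare 17 g is too small for any remaining sensor, and no exchange beats 89.

89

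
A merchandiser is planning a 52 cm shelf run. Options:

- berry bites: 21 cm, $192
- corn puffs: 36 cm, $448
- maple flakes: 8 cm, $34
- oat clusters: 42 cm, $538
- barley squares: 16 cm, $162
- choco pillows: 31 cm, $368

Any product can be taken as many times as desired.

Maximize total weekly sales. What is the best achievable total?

The ratio heuristic lands on maple flakes + oat clusters (572) but leaves 2 cm idle.
The 50 cm tied up in maple flakes and oat clusters is better spent on corn puffs + barley squares — total rises to 610 (52 cm).
Every other selection either busts 52 cm or fails to beat 610.

610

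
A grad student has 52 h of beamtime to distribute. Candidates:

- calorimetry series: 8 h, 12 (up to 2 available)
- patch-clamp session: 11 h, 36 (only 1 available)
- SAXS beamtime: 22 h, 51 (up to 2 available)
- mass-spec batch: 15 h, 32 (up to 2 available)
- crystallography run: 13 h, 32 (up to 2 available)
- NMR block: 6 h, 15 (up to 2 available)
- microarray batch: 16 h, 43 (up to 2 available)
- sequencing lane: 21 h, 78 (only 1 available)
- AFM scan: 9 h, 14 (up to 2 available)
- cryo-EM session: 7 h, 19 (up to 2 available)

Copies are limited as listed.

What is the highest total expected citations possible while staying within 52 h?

167

Ranking by ratio (expected citations/h): sequencing lane 3.71, patch-clamp session 3.27, cryo-EM session 2.71.
Patch-clamp session + NMR block + sequencing lane + 2×cryo-EM session uses 52 of the 52 h and totals 167.
That's the maximum — no swap from here does better than 167.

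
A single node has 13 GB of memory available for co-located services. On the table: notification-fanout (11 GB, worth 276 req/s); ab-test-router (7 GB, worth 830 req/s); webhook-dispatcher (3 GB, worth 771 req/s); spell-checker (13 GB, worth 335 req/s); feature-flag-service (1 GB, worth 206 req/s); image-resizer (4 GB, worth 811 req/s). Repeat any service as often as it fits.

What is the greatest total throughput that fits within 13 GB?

3290

By throughput per GB: webhook-dispatcher 257.00, feature-flag-service 206.00, image-resizer 202.75 lead.
4×webhook-dispatcher + feature-flag-service uses 13 of the 13 GB and totals 3290.
Nothing else within 13 GB beats 3290.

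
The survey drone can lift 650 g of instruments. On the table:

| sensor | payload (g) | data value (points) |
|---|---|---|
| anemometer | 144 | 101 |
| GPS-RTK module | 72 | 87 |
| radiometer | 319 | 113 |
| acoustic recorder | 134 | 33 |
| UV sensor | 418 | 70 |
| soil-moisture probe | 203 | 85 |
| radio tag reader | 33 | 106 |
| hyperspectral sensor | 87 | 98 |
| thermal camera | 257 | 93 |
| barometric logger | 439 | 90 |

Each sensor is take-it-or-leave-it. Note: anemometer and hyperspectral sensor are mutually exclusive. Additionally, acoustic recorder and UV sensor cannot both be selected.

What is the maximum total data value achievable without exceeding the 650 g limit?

Best packing: GPS-RTK module + radiometer + acoustic recorder + radio tag reader + hyperspectral sensor — 645 g, 437 total.
Next best is anemometer + GPS-RTK module + acoustic recorder + radio tag reader + thermal camera at 420 (640 g) — short by 17.

437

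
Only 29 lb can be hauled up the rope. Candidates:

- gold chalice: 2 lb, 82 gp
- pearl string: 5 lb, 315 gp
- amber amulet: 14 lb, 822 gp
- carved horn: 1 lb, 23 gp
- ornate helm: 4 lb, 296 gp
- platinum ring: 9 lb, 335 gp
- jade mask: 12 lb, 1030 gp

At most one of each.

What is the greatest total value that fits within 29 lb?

1957

By value per lb: jade mask 85.83, ornate helm 74.00, pearl string 63.00, amber amulet 58.71 lead.
Filling by ratio: gold chalice + pearl string + carved horn + ornate helm + jade mask for 1746, with 5 lb left unused.
Dropping pearl string and ornate helm frees 9 lb; slotting in amber amulet (14 lb) lifts the total to 1957 at 29 lb.
No other feasible combination exceeds 1957.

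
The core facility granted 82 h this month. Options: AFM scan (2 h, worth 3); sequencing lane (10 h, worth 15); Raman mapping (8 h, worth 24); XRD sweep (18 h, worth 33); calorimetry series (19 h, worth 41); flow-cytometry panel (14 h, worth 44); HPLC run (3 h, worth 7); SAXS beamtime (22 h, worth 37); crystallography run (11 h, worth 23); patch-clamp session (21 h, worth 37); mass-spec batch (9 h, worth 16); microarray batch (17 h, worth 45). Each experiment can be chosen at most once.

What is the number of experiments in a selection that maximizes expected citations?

7

Best achievable expected citations is 200.
Raman mapping + calorimetry series + flow-cytometry panel + HPLC run + crystallography run + mass-spec batch + microarray batch hits 200 at 81 h.
All optima have 7 experiments.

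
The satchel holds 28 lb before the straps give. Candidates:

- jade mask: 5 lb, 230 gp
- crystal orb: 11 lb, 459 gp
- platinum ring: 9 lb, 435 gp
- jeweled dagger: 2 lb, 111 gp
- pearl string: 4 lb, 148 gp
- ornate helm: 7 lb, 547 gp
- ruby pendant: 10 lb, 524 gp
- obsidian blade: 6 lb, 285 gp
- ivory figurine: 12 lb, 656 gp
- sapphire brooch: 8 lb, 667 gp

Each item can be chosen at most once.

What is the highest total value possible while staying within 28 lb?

Filling by ratio: jeweled dagger + ornate helm + ruby pendant + sapphire brooch for 1849, with 1 lb left unused.
The 12 lb tied up in jeweled dagger and ruby pendant is better spent on ivory figurine — total rises to 1870 (27 lb).

1870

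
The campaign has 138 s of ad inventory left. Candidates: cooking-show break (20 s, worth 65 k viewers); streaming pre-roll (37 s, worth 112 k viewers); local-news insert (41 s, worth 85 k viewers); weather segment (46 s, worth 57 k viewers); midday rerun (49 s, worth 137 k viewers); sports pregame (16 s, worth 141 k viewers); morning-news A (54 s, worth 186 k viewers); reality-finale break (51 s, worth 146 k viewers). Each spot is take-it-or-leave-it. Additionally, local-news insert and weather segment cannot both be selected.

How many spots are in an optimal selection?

4

Best achievable expected reach is 504.
cooking-show break + streaming pre-roll + sports pregame + morning-news A hits 504 at 127 s.
All optima have 4 spots.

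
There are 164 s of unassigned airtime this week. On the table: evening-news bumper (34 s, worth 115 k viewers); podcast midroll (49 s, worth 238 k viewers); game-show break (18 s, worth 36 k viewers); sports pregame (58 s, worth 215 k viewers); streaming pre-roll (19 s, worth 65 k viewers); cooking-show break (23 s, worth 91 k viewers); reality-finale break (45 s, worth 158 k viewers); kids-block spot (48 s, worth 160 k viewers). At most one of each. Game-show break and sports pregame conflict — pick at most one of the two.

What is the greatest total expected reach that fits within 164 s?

659

Filling by ratio: podcast midroll + sports pregame + streaming pre-roll + cooking-show break for 609, with 15 s left unused.
Dropping streaming pre-roll frees 19 s; slotting in evening-news bumper (34 s) lifts the total to 659 at 164 s.
An exhaustive check of the 256 subsets confirms 659.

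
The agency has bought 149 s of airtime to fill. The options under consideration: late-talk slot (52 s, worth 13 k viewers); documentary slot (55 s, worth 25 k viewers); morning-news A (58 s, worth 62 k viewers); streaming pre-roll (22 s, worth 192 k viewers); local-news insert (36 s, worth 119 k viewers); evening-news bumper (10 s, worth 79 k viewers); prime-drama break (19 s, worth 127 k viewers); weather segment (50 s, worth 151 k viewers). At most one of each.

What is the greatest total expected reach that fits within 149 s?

By expected reach per s: streaming pre-roll 8.73, evening-news bumper 7.90, prime-drama break 6.68, local-news insert 3.31 lead.
The ratio ordering already packs tightly: streaming pre-roll + local-news insert + evening-news bumper + prime-drama break + weather segment, 137 s, 668.
Runner-up streaming pre-roll + local-news insert + prime-drama break + weather segment tops out at 589.

668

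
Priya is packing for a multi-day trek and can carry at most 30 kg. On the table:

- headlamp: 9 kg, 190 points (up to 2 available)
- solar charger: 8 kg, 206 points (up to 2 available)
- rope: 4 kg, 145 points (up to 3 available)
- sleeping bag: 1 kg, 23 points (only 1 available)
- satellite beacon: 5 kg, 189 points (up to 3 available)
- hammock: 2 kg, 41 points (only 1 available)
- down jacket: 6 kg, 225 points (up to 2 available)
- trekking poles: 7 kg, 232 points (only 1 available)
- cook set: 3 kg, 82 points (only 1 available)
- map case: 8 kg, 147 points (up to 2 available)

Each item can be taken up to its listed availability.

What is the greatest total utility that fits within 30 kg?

1118

Taking the top-ratio items first gives 3×satellite beacon + 2×down jacket + cook set for 1099 (30 kg).
The 8 kg tied up in satellite beacon and cook set is better spent on 2×rope — total rises to 1118 (30 kg).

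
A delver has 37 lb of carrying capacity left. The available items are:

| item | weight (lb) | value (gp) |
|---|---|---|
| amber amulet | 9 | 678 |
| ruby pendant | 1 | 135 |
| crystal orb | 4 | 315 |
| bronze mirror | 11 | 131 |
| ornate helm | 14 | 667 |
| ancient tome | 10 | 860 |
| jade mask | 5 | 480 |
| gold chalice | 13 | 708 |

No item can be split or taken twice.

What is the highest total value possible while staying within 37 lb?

A density-first pass picks amber amulet + ruby pendant + crystal orb + ancient tome + jade mask — 2468 at 29 lb.
Replace ruby pendant and crystal orb with gold chalice: the trade gains 258 net, giving 2726 at 37 lb.
No other feasible combination exceeds 2726.

2726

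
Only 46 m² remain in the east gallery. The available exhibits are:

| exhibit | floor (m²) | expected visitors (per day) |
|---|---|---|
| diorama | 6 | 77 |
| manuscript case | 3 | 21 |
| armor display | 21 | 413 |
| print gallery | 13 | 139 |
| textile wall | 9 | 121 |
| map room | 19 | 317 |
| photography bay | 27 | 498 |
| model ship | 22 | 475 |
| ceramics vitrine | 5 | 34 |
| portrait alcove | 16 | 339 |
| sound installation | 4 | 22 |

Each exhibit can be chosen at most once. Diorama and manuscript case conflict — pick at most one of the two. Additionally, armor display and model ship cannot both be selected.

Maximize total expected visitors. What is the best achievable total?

891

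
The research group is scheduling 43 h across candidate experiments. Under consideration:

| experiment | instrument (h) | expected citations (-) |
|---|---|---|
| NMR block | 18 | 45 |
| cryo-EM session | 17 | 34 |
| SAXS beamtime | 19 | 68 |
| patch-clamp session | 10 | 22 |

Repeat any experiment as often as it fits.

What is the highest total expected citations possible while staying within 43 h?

By expected citations per h: SAXS beamtime 3.58, NMR block 2.50, patch-clamp session 2.20, cryo-EM session 2.00 lead.
The ratio ordering already packs tightly: 2×SAXS beamtime, 38 h, 136.

136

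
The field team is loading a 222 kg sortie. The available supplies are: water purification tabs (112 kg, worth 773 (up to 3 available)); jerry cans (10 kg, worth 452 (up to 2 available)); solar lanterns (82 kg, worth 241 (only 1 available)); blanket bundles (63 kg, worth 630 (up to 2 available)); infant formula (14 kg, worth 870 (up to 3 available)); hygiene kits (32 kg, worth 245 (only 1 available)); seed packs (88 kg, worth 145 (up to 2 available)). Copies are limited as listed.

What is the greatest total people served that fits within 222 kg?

5019

Taking 2×jerry cans + 2×blanket bundles + 3×infant formula + hygiene kits: 220 kg used, 5019 in people served.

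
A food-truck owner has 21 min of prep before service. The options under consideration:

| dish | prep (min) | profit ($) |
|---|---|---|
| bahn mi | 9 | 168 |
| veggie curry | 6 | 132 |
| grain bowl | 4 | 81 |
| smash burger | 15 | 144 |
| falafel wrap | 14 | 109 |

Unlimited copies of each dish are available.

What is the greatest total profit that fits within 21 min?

The ratio heuristic lands on 3×veggie curry (396) but leaves 3 min idle.
Dropping veggie curry frees 6 min; slotting in bahn mi (9 min) lifts the total to 432 at 21 min.
Nothing else within 21 min beats 432.

432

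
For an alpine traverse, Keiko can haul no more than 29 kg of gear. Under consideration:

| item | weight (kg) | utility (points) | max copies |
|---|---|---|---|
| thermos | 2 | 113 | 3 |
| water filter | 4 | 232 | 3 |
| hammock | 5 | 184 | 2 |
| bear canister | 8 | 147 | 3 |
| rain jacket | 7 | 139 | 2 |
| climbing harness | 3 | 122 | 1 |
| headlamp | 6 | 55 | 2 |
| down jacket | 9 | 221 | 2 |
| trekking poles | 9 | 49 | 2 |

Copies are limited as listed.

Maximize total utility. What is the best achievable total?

1412

A density-first pass picks 3×thermos + 3×water filter + hammock + climbing harness — 1341 at 26 kg.
Replace thermos with hammock: the trade gains 71 net, giving 1412 at 29 kg.
That's the maximum — no swap from here does better than 1412.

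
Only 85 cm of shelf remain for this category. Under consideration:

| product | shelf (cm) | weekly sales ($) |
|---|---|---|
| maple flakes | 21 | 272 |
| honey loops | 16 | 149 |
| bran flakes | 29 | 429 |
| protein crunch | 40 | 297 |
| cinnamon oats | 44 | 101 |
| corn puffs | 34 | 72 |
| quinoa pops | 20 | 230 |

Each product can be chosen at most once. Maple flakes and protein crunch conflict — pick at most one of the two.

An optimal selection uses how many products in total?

3

Optimal total is 931.
For example maple flakes + bran flakes + quinoa pops achieves it, using 70 cm.
All optima have 3 products.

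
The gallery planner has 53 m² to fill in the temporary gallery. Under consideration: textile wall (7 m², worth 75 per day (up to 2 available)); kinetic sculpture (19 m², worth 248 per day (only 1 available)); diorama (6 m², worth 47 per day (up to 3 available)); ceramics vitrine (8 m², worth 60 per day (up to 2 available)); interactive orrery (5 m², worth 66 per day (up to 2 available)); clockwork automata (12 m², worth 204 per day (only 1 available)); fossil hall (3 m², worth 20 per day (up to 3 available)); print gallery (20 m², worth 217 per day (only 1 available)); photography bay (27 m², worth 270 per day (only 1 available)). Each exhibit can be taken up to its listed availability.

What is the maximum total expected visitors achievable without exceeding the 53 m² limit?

Greedy by ratio would take textile wall + kinetic sculpture + 2×interactive orrery + clockwork automata + fossil hall: 51 m² used, total 679.
Replace interactive orrery with textile wall: the trade gains 9 net, giving 688 at 53 m².
Every other selection either busts 53 m² or exceeds an availability limit or fails to beat 688.

688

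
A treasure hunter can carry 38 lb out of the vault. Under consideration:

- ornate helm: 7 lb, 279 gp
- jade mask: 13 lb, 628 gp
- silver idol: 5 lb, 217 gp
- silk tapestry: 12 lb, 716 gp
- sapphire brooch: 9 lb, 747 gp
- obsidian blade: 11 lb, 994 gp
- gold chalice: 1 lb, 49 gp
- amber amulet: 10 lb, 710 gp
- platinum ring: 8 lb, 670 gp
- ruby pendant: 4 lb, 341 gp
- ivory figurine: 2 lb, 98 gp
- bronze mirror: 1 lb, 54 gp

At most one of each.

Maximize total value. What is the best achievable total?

Greedy by ratio would take sapphire brooch + obsidian blade + gold chalice + platinum ring + ruby pendant + ivory figurine + bronze mirror: 36 lb used, total 2953.
Using the slack differently, sapphire brooch + obsidian blade + amber amulet + platinum ring comes to 3121 at 38 lb.
That's the maximum — no swap from here does better than 3121.

3121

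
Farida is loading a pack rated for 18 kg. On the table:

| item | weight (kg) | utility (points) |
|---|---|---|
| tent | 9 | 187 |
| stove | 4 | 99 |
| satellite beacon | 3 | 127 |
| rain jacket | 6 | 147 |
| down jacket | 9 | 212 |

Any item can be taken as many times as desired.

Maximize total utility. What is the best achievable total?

Density check — satellite beacon 42.33, stove 24.75, rain jacket 24.50, down jacket 23.56 are the best per kg.
Taking 6×satellite beacon: 18 kg used, 762 in utility.

762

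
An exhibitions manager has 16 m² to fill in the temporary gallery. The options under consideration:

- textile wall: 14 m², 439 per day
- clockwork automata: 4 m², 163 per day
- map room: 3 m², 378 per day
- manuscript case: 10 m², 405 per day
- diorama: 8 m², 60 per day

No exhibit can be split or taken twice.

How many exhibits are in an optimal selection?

2

The maximum expected visitors within 16 m² is 783.
One optimal bundle: map room + manuscript case (13 m²).
Every optimal selection uses 2 exhibits.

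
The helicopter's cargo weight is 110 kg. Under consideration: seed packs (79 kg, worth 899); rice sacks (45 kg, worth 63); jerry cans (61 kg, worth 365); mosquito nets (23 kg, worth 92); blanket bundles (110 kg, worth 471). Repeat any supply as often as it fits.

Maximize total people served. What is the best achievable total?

991

The ratio ordering already packs tightly: seed packs + mosquito nets, 102 kg, 991.
That's the maximum — no swap from here does better than 991.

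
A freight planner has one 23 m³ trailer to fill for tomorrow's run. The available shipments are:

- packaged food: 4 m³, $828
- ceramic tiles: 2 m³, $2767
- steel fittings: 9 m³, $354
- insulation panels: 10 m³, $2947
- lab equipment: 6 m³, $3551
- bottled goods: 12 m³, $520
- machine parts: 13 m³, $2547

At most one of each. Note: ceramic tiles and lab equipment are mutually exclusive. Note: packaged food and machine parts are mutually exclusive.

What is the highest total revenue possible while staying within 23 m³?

7326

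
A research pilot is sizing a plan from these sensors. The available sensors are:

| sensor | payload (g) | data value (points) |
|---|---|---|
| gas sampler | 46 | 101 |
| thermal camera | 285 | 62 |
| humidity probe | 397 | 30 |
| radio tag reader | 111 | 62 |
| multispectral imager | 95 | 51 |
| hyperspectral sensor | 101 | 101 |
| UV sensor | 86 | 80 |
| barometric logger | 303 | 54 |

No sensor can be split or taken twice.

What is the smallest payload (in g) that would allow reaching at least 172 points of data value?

132

Need the lightest bundle worth ≥ 172.
gas sampler + UV sensor: 181 data value at 132 g.
Any bundle with less than 132 g falls short of 172.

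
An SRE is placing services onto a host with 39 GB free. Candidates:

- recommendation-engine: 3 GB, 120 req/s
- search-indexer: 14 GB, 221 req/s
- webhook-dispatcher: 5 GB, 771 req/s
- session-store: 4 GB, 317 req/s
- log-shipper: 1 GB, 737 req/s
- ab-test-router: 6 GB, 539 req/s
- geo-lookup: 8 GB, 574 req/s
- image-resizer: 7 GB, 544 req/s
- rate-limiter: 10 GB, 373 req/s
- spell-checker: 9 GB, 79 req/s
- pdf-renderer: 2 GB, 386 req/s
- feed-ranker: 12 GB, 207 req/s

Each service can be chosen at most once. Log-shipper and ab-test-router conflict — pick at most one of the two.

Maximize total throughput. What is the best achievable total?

3702

Ranking by ratio (throughput/GB): log-shipper 737.00, pdf-renderer 193.00, webhook-dispatcher 154.20, ab-test-router 89.83.
Webhook-dispatcher + session-store + log-shipper + geo-lookup + image-resizer + rate-limiter + pdf-renderer uses 37 of the 39 GB and totals 3702.
No other feasible combination exceeds 3702.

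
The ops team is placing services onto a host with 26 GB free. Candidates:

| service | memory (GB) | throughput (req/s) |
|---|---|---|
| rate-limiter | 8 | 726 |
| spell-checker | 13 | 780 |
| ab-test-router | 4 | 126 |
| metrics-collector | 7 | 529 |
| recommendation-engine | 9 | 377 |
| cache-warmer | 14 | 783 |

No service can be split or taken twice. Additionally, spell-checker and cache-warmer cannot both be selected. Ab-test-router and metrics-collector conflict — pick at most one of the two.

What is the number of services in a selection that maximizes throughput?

3

The maximum throughput within 26 GB is 1635.
For example rate-limiter + ab-test-router + cache-warmer achieves it, using 26 GB.
Every optimal selection uses 3 services.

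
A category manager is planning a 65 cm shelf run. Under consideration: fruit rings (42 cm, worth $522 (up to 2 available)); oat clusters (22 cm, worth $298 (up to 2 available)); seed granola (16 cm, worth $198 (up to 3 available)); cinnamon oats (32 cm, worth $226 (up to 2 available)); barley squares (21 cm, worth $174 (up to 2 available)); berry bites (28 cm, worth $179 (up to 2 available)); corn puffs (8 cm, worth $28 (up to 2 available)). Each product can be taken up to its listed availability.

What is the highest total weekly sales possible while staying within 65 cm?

820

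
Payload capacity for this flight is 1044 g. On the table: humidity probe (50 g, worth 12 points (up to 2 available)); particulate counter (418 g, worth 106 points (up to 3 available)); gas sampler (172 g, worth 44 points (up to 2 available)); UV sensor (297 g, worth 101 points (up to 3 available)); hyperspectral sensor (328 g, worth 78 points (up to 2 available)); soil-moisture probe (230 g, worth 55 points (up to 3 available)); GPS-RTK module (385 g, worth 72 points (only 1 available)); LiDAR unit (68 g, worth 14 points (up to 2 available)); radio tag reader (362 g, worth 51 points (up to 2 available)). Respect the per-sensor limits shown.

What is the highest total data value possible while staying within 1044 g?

331

Greedy by ratio would take 2×humidity probe + 3×UV sensor: 991 g used, total 327.
Dropping 2×humidity probe frees 100 g; slotting in 2×LiDAR unit (136 g) lifts the total to 331 at 1027 g.
The spare 17 g is too small for any remaining sensor, and no exchange beats 331.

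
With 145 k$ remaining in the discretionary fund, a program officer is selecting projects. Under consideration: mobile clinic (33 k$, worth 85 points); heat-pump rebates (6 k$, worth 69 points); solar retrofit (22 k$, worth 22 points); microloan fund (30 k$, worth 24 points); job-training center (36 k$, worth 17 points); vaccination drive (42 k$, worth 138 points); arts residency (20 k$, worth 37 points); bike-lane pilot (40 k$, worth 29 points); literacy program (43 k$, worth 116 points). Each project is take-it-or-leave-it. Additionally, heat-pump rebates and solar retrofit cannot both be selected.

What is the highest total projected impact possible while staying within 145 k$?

445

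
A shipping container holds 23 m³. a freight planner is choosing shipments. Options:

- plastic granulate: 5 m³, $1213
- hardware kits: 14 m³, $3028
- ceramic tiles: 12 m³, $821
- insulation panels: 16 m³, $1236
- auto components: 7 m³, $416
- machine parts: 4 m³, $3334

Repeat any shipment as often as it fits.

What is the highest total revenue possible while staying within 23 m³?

16670

Ranking by ratio (revenue/m³): machine parts 833.50, plastic granulate 242.60, hardware kits 216.29.
The ratio ordering already packs tightly: 5×machine parts, 20 m³, 16670.
Nothing else within 23 m³ beats 16670.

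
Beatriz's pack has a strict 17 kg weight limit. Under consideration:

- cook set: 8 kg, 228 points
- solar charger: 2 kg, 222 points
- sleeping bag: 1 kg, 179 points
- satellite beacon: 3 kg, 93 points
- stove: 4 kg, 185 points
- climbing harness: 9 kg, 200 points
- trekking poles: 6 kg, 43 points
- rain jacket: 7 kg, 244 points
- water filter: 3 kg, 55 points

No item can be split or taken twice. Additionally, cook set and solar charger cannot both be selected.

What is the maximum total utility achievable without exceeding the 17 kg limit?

Taking solar charger + sleeping bag + satellite beacon + stove + rain jacket: 17 kg used, 923 in utility.
Nothing else feasible within 17 kg beats 923.

923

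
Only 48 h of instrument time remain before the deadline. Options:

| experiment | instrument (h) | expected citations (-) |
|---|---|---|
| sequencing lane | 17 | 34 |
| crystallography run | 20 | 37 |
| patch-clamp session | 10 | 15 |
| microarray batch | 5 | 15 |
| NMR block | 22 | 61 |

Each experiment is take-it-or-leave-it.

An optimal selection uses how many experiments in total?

3

The maximum expected citations within 48 h is 113.
One optimal bundle: crystallography run + microarray batch + NMR block (47 h).
Any selection reaching 113 contains exactly 3 experiments.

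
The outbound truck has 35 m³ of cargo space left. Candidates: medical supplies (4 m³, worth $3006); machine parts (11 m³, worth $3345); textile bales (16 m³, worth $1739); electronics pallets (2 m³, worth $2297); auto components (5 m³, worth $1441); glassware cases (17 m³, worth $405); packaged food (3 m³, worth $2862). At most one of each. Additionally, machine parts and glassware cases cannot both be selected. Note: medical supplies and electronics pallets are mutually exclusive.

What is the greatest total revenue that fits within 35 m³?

10952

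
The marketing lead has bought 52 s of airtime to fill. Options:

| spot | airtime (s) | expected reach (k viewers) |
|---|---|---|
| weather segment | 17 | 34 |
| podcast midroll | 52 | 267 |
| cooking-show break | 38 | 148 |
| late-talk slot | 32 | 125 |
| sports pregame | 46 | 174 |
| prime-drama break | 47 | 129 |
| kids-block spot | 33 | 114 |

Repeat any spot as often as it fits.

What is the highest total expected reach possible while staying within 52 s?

267

Best packing: podcast midroll — 52 s, 267 total.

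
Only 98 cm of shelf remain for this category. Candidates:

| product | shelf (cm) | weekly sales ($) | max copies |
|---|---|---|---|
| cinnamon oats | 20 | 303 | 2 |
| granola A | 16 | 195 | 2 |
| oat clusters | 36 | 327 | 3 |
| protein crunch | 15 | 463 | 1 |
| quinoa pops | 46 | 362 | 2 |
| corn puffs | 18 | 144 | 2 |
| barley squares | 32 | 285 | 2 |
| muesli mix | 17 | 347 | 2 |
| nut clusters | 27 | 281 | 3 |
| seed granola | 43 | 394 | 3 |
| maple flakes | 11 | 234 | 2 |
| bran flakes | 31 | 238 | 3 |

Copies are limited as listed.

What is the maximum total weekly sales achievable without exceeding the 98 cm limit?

1928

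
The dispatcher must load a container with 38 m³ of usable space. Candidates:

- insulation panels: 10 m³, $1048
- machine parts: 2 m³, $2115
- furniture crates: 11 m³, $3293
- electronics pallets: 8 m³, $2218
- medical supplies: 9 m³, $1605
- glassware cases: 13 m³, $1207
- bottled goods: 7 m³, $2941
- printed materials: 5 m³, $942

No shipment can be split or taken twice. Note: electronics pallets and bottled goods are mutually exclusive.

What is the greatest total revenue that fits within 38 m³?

Best packing: machine parts + furniture crates + medical supplies + bottled goods + printed materials — 34 m³, 10896 total.
Runner-up machine parts + furniture crates + glassware cases + bottled goods + printed materials tops out at 10498.

10896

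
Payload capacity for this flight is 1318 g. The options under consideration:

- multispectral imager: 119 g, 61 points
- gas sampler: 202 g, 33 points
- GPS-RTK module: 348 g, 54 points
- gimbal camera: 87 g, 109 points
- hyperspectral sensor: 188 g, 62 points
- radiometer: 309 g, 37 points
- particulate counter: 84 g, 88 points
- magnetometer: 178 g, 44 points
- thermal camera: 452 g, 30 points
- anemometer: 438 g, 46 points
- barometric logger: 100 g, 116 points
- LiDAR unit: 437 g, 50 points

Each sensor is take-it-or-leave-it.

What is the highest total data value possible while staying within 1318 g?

Taking multispectral imager + gas sampler + GPS-RTK module + gimbal camera + hyperspectral sensor + particulate counter + magnetometer + barometric logger: 1306 g used, 567 in data value.
An exhaustive check of the 4096 subsets confirms 567.

567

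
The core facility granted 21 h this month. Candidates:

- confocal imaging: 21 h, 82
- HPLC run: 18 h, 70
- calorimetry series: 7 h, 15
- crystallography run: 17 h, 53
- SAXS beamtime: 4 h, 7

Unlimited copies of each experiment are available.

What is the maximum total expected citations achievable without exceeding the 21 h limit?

Confocal imaging uses 21 of the 21 h and totals 82.
That's the maximum — no swap from here does better than 82.

82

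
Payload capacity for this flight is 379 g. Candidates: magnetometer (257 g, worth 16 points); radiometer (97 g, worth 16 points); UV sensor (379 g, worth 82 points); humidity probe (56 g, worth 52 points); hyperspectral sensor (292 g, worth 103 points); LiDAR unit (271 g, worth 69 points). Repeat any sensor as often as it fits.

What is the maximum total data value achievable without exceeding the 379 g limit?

The ratio ordering already packs tightly: 6×humidity probe, 336 g, 312.
That's the maximum — no swap from here does better than 312.

312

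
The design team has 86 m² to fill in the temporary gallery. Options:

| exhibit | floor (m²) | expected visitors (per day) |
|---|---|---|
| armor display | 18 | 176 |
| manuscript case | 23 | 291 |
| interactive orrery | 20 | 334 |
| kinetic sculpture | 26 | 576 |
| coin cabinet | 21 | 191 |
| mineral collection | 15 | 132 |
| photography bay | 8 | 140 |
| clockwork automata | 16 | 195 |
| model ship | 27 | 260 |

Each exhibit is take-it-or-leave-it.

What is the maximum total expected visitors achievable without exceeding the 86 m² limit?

1396

A density-first pass picks manuscript case + interactive orrery + kinetic sculpture + photography bay — 1341 at 77 m².
The 8 m² tied up in photography bay is better spent on clockwork automata — total rises to 1396 (85 m²).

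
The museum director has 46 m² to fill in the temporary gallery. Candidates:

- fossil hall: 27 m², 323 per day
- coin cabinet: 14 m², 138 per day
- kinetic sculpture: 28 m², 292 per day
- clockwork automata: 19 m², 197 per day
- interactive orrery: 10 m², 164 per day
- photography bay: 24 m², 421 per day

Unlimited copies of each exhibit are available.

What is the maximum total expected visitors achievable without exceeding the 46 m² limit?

Best packing: 2×interactive orrery + photography bay — 44 m², 749 total.
Every other selection either busts 46 m² or fails to beat 749.

749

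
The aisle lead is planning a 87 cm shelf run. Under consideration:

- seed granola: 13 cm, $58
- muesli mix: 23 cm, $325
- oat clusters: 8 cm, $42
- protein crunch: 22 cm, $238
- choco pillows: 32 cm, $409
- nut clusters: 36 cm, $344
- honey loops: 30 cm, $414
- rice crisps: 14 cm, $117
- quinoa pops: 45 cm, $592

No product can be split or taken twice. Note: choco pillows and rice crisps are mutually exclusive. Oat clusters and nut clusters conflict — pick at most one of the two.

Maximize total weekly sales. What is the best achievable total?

1148

Muesli mix + choco pillows + honey loops uses 85 of the 87 cm and totals 1148.
Runner-up protein crunch + choco pillows + honey loops tops out at 1061.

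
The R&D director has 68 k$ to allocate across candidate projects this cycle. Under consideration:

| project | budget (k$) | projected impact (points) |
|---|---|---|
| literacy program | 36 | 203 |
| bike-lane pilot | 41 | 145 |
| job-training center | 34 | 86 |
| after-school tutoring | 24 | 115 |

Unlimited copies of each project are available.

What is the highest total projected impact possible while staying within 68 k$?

Literacy program + after-school tutoring uses 60 of the 68 k$ and totals 318.
The spare 8 k$ is too small for any remaining project, and no exchange beats 318.

318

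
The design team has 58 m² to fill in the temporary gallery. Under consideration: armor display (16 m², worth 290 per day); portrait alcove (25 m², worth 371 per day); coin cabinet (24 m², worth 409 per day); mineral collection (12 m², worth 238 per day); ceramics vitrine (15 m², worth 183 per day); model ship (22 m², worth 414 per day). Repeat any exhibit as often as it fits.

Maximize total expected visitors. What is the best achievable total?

1128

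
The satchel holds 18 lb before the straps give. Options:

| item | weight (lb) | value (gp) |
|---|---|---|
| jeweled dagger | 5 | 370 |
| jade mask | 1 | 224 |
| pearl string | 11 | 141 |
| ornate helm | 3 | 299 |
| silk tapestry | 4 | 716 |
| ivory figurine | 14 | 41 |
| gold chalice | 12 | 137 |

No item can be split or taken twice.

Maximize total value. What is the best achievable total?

1609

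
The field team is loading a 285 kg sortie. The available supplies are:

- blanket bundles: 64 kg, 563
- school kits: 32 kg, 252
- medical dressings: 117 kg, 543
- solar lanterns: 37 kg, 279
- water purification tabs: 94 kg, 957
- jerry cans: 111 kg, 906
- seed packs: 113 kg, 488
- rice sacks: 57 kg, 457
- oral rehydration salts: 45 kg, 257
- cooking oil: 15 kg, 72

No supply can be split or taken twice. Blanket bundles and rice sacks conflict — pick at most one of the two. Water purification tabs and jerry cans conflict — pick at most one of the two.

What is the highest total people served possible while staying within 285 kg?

2308

Blanket bundles + school kits + solar lanterns + water purification tabs + oral rehydration salts uses 272 of the 285 kg and totals 2308.
The spare 13 kg is too small for any remaining supply, and no feasible exchange beats 2308.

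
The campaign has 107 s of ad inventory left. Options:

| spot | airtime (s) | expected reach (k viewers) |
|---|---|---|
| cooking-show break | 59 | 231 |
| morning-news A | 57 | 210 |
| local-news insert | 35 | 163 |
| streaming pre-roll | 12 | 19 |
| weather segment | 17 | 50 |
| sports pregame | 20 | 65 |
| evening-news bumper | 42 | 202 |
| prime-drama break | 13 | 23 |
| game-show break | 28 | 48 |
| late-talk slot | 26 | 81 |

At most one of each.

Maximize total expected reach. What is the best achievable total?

446

Greedy by ratio would take local-news insert + sports pregame + evening-news bumper: 97 s used, total 430.
The 20 s tied up in sports pregame is better spent on late-talk slot — total rises to 446 (103 s).
Nothing else within 107 s beats 446.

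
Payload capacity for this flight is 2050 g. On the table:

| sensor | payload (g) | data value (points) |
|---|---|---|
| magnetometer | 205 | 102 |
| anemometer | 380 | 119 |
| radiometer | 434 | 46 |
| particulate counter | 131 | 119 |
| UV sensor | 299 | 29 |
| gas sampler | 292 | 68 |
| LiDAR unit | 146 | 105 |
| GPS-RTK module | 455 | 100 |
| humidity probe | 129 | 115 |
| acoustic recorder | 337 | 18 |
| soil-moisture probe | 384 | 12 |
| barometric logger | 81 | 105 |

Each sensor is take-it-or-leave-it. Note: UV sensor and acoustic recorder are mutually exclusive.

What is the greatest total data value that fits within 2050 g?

833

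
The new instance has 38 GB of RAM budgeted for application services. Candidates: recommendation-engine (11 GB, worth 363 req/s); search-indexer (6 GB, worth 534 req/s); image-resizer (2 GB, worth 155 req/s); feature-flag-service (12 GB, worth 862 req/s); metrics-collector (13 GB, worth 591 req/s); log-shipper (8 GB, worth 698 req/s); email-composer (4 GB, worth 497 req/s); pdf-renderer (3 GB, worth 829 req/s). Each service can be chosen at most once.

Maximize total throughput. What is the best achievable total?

Best packing: search-indexer + image-resizer + feature-flag-service + log-shipper + email-composer + pdf-renderer — 35 GB, 3575 total.

3575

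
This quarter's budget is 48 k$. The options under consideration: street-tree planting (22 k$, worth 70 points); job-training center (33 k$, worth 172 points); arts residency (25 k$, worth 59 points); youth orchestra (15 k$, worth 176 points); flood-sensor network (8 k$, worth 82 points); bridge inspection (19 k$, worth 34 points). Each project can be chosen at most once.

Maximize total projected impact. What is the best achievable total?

Greedy by ratio would take street-tree planting + youth orchestra + flood-sensor network: 45 k$ used, total 328.
The 30 k$ tied up in street-tree planting and flood-sensor network is better spent on job-training center — total rises to 348 (48 k$).
The closest alternative, street-tree planting + youth orchestra + flood-sensor network, reaches only 328.

348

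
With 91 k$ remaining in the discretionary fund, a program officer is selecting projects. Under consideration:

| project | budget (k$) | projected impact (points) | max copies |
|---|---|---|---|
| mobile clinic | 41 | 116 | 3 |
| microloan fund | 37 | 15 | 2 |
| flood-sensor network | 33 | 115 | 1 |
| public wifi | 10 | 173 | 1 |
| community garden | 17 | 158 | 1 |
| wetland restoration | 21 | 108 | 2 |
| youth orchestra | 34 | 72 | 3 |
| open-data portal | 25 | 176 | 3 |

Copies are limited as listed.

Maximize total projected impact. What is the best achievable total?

701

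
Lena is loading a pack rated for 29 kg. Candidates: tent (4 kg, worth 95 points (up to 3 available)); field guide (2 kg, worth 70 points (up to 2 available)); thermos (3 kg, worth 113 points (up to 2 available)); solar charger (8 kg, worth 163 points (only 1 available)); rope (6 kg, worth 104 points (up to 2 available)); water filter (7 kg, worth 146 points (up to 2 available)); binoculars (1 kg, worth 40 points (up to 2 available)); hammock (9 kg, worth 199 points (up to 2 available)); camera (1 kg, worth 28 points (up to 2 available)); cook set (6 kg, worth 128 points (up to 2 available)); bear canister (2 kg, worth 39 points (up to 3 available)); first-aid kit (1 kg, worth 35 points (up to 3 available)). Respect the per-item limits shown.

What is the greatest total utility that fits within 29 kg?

892

By utility per kg: binoculars 40.00, thermos 37.67, field guide 35.00, first-aid kit 35.00 lead.
Taking 3×tent + 2×field guide + 2×thermos + 2×binoculars + 2×camera + 3×first-aid kit: 29 kg used, 892 in utility.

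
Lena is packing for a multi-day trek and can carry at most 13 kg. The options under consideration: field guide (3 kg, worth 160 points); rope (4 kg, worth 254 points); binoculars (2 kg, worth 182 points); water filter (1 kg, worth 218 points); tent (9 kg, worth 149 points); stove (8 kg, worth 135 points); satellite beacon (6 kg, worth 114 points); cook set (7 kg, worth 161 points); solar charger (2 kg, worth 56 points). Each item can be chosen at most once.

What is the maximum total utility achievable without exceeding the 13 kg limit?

Density check — water filter 218.00, binoculars 91.00, rope 63.50, field guide 53.33 are the best per kg.
Field guide + rope + binoculars + water filter + solar charger uses 12 of the 13 kg and totals 870.
Every other selection either busts 13 kg or fails to beat 870.

870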